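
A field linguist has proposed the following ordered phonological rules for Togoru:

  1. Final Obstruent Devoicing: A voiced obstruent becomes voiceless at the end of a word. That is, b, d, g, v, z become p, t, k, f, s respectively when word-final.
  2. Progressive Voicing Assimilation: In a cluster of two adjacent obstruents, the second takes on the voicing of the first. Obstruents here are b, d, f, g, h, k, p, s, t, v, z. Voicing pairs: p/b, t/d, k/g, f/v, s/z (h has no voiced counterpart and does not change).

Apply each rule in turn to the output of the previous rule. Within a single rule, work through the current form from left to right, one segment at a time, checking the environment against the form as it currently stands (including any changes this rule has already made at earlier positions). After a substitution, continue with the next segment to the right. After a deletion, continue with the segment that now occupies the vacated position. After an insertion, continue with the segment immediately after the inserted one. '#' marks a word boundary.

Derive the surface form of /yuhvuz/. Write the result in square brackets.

[yuhfus]

1 Final Obstruent Devoicing: [yuhvuz] → [yuhvus]
2 Progressive Voicing Assimilation: [yuhvus] → [yuhfus]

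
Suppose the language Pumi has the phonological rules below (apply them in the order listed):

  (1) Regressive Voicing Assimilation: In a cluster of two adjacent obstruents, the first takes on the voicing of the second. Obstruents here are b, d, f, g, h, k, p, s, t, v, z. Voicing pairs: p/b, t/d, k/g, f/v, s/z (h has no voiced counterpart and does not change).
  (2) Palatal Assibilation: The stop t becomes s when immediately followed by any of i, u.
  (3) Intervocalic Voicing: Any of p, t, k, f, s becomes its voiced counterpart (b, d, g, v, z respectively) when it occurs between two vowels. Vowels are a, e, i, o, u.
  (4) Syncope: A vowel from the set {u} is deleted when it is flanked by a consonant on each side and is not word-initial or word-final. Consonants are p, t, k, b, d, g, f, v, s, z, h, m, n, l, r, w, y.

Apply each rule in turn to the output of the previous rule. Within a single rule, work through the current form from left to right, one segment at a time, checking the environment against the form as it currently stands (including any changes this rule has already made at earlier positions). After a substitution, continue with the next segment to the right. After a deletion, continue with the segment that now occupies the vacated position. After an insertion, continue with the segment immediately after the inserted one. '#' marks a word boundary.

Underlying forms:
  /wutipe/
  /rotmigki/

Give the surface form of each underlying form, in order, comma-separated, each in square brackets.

/wutipe/:
  (1) Regressive Voicing Assimilation: no change — [wutipe]
  (2) Palatal Assibilation: [wutipe] → [wusipe]
  (3) Intervocalic Voicing: [wusipe] → [wuzibe]
  (4) Syncope: [wuzibe] → [wzibe]
/rotmigki/:
  (1) Regressive Voicing Assimilation: [rotmigki] → [rotmikki]
  (2) Palatal Assibilation: no change — [rotmikki]
  (3) Intervocalic Voicing: no change — [rotmikki]
  (4) Syncope: no change — [rotmikki]

[wzibe], [rotmikki]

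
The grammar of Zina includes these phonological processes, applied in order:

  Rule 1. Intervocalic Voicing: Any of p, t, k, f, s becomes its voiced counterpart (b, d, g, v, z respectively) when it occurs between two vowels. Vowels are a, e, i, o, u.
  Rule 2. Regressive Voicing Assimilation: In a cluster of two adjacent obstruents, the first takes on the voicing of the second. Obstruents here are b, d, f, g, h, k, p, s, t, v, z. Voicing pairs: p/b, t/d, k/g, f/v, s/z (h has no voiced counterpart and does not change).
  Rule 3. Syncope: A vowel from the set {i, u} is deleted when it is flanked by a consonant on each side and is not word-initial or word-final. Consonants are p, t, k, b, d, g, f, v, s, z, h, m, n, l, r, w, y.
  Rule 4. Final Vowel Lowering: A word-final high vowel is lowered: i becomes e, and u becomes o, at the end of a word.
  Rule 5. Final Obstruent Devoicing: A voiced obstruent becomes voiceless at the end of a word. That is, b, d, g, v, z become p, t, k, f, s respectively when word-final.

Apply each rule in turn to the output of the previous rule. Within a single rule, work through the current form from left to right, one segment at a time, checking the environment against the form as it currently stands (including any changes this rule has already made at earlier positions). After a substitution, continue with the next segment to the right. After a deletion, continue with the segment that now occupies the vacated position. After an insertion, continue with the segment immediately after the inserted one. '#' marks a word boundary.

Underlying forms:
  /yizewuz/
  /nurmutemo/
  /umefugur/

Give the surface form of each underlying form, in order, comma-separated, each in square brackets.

/yizewuz/:
  Rule 1 Intervocalic Voicing: no change — [yizewuz]
  Rule 2 Regressive Voicing Assimilation: no change — [yizewuz]
  Rule 3 Syncope: [yizewuz] → [yzewz]
  Rule 4 Final Vowel Lowering: no change — [yzewz]
  Rule 5 Final Obstruent Devoicing: [yzewz] → [yzews]
/nurmutemo/:
  Rule 1 Intervocalic Voicing: [nurmutemo] → [nurmudemo]
  Rule 2 Regressive Voicing Assimilation: no change — [nurmudemo]
  Rule 3 Syncope: [nurmudemo] → [nrmdemo]
  Rule 4 Final Vowel Lowering: no change — [nrmdemo]
  Rule 5 Final Obstruent Devoicing: no change — [nrmdemo]
/umefugur/:
  Rule 1 Intervocalic Voicing: [umefugur] → [umevugur]
  Rule 2 Regressive Voicing Assimilation: no change — [umevugur]
  Rule 3 Syncope: [umevugur] → [umevgr]
  Rule 4 Final Vowel Lowering: no change — [umevgr]
  Rule 5 Final Obstruent Devoicing: no change — [umevgr]

[yzews], [nrmdemo], [umevgr]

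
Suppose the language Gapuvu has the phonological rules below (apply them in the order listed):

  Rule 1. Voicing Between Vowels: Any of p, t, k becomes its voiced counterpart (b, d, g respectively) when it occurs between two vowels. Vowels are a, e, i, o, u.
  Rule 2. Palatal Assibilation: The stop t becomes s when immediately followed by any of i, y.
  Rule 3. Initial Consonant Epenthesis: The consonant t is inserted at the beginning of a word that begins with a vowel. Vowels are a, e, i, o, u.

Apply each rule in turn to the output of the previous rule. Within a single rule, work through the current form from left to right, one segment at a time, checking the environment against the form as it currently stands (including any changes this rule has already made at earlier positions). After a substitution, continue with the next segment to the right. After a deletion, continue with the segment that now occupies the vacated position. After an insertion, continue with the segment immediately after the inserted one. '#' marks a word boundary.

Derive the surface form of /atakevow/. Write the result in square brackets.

Rule 1 Voicing Between Vowels: [atakevow] → [adagevow]
Rule 2 Palatal Assibilation: no change — [adagevow]
Rule 3 Initial Consonant Epenthesis: [adagevow] → [tadagevow]

[tadagevow]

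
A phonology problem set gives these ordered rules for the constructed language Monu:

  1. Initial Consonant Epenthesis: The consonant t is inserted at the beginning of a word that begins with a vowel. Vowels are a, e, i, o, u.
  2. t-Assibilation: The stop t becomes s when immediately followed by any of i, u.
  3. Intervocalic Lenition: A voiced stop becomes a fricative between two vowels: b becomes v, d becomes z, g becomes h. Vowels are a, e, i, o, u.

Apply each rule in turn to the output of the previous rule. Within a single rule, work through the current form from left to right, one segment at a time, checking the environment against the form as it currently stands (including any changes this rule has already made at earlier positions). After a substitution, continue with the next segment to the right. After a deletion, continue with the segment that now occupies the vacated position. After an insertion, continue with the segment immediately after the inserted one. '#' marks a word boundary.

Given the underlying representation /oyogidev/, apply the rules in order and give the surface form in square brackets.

[toyohizev]

1 Initial Consonant Epenthesis: [oyogidev] → [toyogidev]
2 t-Assibilation: no change — [toyogidev]
3 Intervocalic Lenition: [toyogidev] → [toyohizev]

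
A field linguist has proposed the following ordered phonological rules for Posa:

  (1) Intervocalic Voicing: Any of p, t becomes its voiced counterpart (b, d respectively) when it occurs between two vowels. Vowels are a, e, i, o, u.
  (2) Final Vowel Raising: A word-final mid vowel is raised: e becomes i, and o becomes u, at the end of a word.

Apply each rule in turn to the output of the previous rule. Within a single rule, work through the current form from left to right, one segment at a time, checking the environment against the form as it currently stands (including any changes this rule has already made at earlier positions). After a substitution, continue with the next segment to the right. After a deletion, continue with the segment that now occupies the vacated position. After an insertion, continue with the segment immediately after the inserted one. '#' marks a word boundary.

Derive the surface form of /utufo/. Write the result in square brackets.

(1) Intervocalic Voicing: [utufo] → [udufo]
(2) Final Vowel Raising: [udufo] → [udufu]

[udufu]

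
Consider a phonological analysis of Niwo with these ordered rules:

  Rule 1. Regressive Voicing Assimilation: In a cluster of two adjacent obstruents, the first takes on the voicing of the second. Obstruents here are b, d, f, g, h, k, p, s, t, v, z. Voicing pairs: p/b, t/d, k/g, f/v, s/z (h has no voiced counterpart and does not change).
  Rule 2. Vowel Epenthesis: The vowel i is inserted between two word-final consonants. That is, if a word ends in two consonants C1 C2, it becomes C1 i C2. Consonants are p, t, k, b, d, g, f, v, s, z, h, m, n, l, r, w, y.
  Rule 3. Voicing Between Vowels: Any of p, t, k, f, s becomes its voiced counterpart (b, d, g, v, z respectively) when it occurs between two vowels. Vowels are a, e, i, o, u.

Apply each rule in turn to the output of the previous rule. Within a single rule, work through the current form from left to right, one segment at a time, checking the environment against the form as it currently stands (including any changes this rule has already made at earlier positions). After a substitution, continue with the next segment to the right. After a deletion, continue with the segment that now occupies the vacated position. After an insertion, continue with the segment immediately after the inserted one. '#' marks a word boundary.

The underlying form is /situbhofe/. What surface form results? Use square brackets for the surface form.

[siduphove]

Rule 1 Regressive Voicing Assimilation: [situbhofe] → [situphofe]
Rule 2 Vowel Epenthesis: no change — [situphofe]
Rule 3 Voicing Between Vowels: [situphofe] → [siduphove]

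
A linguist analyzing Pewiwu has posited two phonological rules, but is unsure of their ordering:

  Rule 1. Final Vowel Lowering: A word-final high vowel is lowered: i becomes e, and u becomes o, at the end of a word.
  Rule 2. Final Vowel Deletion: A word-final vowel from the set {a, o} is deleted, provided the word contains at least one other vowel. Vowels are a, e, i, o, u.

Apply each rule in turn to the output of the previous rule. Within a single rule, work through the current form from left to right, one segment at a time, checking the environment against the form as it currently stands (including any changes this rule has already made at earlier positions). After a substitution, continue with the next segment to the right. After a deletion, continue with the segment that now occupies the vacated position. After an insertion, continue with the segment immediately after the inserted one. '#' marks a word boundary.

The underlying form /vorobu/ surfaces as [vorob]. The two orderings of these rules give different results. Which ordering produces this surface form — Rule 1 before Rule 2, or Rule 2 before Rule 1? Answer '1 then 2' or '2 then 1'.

1 then 2

Order 1 then 2:
  1 Final Vowel Lowering: [vorobu] → [vorobo]
  2 Final Vowel Deletion: [vorobo] → [vorob]
  result: [vorob]
Order 2 then 1:
  2 Final Vowel Deletion: no change — [vorobu]
  1 Final Vowel Lowering: [vorobu] → [vorobo]
  result: [vorobo]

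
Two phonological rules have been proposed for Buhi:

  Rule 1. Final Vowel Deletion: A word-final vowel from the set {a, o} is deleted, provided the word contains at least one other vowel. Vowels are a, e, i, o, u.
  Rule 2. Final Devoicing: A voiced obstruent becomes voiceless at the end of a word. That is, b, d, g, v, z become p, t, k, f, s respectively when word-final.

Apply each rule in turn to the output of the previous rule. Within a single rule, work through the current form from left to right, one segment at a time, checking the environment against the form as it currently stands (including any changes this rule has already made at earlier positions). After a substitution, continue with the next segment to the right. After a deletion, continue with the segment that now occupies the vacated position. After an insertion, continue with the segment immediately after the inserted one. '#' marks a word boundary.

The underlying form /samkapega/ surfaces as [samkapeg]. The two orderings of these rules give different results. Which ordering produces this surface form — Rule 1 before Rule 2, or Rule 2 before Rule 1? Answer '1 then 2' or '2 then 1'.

2 then 1

Order 1 then 2:
  1 Final Vowel Deletion: [samkapega] → [samkapeg]
  2 Final Devoicing: [samkapeg] → [samkapek]
  result: [samkapek]
Order 2 then 1:
  2 Final Devoicing: no change — [samkapega]
  1 Final Vowel Deletion: [samkapega] → [samkapeg]
  result: [samkapeg]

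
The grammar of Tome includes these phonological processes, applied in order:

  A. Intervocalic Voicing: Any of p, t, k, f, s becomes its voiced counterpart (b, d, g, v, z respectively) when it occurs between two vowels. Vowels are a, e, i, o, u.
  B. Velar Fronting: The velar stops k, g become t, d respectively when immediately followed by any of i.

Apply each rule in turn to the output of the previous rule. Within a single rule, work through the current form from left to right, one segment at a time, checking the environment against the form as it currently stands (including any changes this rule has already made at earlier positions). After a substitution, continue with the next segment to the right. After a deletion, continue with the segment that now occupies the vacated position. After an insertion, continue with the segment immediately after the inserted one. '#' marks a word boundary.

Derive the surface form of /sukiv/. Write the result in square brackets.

[sudiv]

A Intervocalic Voicing: [sukiv] → [sugiv]
B Velar Fronting: [sugiv] → [sudiv]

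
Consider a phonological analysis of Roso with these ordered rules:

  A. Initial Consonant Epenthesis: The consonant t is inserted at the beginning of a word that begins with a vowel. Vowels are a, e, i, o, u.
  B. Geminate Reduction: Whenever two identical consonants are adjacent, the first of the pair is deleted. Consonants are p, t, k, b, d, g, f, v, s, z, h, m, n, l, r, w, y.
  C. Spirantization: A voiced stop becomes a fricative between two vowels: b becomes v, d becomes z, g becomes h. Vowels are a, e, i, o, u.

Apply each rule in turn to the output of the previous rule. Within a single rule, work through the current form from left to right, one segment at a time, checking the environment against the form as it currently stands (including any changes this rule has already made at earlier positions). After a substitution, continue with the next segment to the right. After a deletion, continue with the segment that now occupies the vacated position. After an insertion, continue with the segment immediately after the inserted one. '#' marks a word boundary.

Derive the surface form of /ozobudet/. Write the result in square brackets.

[tozovuzet]

A Initial Consonant Epenthesis: [ozobudet] → [tozobudet]
B Geminate Reduction: no change — [tozobudet]
C Spirantization: [tozobudet] → [tozovuzet]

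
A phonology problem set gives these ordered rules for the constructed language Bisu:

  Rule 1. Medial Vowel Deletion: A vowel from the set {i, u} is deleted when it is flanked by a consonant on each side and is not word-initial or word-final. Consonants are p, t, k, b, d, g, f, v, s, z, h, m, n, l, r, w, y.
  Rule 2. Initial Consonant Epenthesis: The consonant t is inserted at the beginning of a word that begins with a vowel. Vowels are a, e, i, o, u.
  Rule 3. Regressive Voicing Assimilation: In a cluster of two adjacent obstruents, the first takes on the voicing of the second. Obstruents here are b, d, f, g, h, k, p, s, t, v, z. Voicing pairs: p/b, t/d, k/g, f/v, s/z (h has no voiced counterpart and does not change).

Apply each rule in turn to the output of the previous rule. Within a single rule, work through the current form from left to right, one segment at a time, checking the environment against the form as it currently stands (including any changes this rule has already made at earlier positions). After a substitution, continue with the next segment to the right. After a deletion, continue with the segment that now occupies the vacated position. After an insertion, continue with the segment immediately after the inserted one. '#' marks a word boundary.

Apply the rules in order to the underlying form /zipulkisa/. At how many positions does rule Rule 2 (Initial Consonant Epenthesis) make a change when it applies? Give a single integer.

0

Rule 1 Medial Vowel Deletion: [zipulkisa] → [zplksa]
Rule 2 Initial Consonant Epenthesis: no change — [zplksa]
Rule 3 Regressive Voicing Assimilation: [zplksa] → [splksa]
Rule Rule 2 changed 0 position(s).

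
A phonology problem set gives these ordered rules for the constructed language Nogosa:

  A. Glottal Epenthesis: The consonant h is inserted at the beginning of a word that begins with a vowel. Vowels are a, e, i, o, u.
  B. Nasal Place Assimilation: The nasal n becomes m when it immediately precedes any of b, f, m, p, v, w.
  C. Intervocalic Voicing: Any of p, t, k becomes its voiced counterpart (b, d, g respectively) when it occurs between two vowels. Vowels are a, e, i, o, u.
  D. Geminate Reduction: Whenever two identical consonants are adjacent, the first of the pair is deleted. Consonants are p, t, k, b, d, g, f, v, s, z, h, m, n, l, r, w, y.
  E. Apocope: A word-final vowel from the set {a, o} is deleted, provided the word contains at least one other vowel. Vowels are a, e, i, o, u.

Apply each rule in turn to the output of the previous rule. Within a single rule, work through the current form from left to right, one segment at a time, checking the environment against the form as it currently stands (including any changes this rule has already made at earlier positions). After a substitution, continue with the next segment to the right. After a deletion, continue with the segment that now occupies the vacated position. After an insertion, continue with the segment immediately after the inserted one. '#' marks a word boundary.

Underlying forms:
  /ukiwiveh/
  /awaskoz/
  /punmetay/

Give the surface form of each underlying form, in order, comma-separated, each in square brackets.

[hugiwiveh], [hawaskoz], [pumeday]

/ukiwiveh/:
  A Glottal Epenthesis: [ukiwiveh] → [hukiwiveh]
  B Nasal Place Assimilation: no change — [hukiwiveh]
  C Intervocalic Voicing: [hukiwiveh] → [hugiwiveh]
  D Geminate Reduction: no change — [hugiwiveh]
  E Apocope: no change — [hugiwiveh]
/awaskoz/:
  A Glottal Epenthesis: [awaskoz] → [hawaskoz]
  B Nasal Place Assimilation: no change — [hawaskoz]
  C Intervocalic Voicing: no change — [hawaskoz]
  D Geminate Reduction: no change — [hawaskoz]
  E Apocope: no change — [hawaskoz]
/punmetay/:
  A Glottal Epenthesis: no change — [punmetay]
  B Nasal Place Assimilation: [punmetay] → [pummetay]
  C Intervocalic Voicing: [pummetay] → [pummeday]
  D Geminate Reduction: [pummeday] → [pumeday]
  E Apocope: no change — [pumeday]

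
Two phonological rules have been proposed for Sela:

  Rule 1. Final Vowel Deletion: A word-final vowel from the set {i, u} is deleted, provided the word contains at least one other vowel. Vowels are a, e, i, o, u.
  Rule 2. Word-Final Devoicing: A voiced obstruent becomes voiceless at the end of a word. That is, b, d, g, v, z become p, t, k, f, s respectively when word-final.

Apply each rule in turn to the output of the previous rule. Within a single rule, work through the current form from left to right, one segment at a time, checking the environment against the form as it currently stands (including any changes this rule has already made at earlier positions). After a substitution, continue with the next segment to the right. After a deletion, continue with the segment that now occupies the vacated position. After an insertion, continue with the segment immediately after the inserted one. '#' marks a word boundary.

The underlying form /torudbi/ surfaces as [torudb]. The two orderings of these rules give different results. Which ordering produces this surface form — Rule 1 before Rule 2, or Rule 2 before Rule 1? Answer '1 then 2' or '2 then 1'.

2 then 1

Order 1 then 2:
  1 Final Vowel Deletion: [torudbi] → [torudb]
  2 Word-Final Devoicing: [torudb] → [torudp]
  result: [torudp]
Order 2 then 1:
  2 Word-Final Devoicing: no change — [torudbi]
  1 Final Vowel Deletion: [torudbi] → [torudb]
  result: [torudb]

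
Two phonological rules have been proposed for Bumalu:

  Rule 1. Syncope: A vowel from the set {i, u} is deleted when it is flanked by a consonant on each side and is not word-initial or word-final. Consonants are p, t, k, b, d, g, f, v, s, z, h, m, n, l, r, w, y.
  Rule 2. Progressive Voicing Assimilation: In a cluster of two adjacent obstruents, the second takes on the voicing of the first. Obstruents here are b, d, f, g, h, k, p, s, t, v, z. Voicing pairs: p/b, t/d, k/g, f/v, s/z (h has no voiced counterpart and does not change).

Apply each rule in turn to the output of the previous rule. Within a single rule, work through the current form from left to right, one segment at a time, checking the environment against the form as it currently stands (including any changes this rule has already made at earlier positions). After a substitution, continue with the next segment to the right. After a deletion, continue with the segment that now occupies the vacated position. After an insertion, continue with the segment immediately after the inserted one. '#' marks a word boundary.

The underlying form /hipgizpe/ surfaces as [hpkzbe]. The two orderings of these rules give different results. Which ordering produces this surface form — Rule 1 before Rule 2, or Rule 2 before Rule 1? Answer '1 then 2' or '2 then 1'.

Order 1 then 2:
  1 Syncope: [hipgizpe] → [hpgzpe]
  2 Progressive Voicing Assimilation: [hpgzpe] → [hpkspe]
  result: [hpkspe]
Order 2 then 1:
  2 Progressive Voicing Assimilation: [hipgizpe] → [hipkizbe]
  1 Syncope: [hipkizbe] → [hpkzbe]
  result: [hpkzbe]

2 then 1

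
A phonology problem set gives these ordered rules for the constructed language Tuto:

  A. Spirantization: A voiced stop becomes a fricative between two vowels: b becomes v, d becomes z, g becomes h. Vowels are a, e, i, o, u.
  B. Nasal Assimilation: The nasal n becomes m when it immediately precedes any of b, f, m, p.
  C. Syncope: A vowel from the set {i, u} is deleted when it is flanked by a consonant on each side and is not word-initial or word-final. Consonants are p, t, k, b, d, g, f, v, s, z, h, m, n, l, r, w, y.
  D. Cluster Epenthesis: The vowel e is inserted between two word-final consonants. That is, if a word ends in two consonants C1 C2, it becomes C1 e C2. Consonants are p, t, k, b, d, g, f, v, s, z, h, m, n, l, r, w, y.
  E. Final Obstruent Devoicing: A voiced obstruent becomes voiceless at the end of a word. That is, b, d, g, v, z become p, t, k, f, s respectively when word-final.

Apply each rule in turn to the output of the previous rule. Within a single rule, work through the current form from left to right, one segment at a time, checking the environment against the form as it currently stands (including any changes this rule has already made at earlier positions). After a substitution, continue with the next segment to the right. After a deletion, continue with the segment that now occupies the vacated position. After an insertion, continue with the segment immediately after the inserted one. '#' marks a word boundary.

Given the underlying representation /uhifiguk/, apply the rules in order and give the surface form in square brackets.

[uhfhek]

A Spirantization: [uhifiguk] → [uhifihuk]
B Nasal Assimilation: no change — [uhifihuk]
C Syncope: [uhifihuk] → [uhfhk]
D Cluster Epenthesis: [uhfhk] → [uhfhek]
E Final Obstruent Devoicing: no change — [uhfhek]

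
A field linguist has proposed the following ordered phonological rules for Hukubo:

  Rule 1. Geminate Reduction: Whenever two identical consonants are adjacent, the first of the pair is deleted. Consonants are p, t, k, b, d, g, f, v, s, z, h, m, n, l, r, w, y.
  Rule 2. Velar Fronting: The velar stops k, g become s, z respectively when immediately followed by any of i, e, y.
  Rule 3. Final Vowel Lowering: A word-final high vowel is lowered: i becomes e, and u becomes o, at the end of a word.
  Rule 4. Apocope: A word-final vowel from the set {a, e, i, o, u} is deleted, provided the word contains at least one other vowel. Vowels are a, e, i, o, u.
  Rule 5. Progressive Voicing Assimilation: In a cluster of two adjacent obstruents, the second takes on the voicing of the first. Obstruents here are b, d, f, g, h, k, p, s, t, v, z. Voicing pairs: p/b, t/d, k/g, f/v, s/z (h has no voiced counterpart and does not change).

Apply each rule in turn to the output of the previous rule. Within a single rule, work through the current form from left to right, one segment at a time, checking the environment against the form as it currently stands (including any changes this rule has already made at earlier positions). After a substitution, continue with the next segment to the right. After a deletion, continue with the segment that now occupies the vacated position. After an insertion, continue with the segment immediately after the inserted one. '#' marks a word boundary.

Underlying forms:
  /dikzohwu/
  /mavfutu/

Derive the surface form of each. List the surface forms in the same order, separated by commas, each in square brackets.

/dikzohwu/:
  Rule 1 Geminate Reduction: no change — [dikzohwu]
  Rule 2 Velar Fronting: no change — [dikzohwu]
  Rule 3 Final Vowel Lowering: [dikzohwu] → [dikzohwo]
  Rule 4 Apocope: [dikzohwo] → [dikzohw]
  Rule 5 Progressive Voicing Assimilation: [dikzohw] → [diksohw]
/mavfutu/:
  Rule 1 Geminate Reduction: no change — [mavfutu]
  Rule 2 Velar Fronting: no change — [mavfutu]
  Rule 3 Final Vowel Lowering: [mavfutu] → [mavfuto]
  Rule 4 Apocope: [mavfuto] → [mavfut]
  Rule 5 Progressive Voicing Assimilation: [mavfut] → [mavvut]

[diksohw], [mavvut]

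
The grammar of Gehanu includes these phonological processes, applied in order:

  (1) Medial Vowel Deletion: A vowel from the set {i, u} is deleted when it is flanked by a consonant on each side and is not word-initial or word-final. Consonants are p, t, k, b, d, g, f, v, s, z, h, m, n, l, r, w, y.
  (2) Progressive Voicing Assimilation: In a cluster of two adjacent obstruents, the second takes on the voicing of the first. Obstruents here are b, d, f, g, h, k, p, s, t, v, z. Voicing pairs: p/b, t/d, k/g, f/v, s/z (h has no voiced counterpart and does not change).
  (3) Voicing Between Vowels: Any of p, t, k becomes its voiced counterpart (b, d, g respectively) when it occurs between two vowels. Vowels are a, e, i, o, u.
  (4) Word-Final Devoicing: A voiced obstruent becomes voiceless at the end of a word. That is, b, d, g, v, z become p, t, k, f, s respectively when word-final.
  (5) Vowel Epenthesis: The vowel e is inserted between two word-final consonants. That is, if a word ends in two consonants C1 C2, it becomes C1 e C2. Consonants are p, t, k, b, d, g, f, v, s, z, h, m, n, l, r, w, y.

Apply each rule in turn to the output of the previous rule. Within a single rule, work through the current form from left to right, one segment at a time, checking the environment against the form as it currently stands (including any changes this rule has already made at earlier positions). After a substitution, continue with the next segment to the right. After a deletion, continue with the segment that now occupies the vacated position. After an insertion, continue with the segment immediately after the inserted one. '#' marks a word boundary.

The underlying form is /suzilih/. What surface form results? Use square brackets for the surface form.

(1) Medial Vowel Deletion: [suzilih] → [szlh]
(2) Progressive Voicing Assimilation: [szlh] → [sslh]
(3) Voicing Between Vowels: no change — [sslh]
(4) Word-Final Devoicing: no change — [sslh]
(5) Vowel Epenthesis: [sslh] → [ssleh]

[ssleh]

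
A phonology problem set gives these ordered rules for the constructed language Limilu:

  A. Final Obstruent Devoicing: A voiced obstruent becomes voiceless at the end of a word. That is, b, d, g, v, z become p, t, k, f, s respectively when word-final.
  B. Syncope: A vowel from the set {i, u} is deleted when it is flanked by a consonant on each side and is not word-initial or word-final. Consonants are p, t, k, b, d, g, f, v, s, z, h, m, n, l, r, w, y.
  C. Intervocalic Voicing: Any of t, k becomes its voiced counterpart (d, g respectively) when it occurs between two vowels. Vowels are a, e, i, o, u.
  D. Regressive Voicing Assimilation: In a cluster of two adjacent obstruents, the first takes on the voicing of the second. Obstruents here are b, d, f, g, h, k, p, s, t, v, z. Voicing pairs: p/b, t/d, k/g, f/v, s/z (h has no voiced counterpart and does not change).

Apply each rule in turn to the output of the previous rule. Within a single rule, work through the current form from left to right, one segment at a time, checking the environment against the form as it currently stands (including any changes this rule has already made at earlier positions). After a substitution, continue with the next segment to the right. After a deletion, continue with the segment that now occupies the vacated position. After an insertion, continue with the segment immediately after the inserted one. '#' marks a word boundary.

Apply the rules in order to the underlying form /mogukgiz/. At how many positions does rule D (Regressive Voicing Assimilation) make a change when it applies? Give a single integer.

3

A Final Obstruent Devoicing: [mogukgiz] → [mogukgis]
B Syncope: [mogukgis] → [mogkgs]
C Intervocalic Voicing: no change — [mogkgs]
D Regressive Voicing Assimilation: [mogkgs] → [mokgks]
Rule D changed 3 position(s).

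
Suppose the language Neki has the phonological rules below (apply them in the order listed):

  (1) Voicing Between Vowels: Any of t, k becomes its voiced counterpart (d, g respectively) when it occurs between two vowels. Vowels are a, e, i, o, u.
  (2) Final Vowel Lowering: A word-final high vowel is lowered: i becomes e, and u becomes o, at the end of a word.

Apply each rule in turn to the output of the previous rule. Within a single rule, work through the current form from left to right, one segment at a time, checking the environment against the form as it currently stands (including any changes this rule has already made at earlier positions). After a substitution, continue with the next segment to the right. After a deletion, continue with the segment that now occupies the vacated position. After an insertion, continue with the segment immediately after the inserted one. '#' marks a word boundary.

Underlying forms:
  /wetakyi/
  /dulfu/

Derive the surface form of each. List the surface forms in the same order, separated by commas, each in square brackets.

[wedakye], [dulfo]

/wetakyi/:
  (1) Voicing Between Vowels: [wetakyi] → [wedakyi]
  (2) Final Vowel Lowering: [wedakyi] → [wedakye]
/dulfu/:
  (1) Voicing Between Vowels: no change — [dulfu]
  (2) Final Vowel Lowering: [dulfu] → [dulfo]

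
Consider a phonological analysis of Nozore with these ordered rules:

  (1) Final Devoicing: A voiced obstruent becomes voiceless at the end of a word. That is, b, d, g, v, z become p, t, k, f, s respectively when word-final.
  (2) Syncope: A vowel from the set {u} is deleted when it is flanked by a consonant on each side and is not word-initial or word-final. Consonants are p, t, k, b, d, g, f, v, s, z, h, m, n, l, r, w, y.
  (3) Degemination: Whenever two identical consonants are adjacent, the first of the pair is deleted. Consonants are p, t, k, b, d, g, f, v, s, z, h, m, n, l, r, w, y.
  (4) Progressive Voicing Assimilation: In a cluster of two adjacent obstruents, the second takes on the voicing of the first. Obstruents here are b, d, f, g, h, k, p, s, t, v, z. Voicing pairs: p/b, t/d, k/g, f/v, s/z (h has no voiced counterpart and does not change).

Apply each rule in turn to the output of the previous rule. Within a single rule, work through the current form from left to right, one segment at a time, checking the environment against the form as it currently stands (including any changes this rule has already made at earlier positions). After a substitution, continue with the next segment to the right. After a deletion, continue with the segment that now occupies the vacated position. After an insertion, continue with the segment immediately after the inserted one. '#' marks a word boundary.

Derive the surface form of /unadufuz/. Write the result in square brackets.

[unadvz]

(1) Final Devoicing: [unadufuz] → [unadufus]
(2) Syncope: [unadufus] → [unadfs]
(3) Degemination: no change — [unadfs]
(4) Progressive Voicing Assimilation: [unadfs] → [unadvz]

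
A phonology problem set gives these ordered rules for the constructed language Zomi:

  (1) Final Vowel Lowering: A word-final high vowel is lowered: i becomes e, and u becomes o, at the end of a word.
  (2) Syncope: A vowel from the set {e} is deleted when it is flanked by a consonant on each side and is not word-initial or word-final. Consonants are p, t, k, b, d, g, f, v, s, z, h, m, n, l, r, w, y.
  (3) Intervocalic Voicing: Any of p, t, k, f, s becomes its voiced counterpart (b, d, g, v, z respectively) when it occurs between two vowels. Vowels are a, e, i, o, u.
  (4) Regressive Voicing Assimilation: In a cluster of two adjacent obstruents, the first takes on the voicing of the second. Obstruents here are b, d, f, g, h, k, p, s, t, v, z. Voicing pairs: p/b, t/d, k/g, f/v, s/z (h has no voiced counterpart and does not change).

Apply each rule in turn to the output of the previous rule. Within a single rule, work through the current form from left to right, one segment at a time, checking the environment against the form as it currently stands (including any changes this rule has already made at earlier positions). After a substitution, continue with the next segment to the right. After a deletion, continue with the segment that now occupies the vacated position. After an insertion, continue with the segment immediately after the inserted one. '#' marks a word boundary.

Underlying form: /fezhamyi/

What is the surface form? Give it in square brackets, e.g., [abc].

[vshamye]

(1) Final Vowel Lowering: [fezhamyi] → [fezhamye]
(2) Syncope: [fezhamye] → [fzhamye]
(3) Intervocalic Voicing: no change — [fzhamye]
(4) Regressive Voicing Assimilation: [fzhamye] → [vshamye]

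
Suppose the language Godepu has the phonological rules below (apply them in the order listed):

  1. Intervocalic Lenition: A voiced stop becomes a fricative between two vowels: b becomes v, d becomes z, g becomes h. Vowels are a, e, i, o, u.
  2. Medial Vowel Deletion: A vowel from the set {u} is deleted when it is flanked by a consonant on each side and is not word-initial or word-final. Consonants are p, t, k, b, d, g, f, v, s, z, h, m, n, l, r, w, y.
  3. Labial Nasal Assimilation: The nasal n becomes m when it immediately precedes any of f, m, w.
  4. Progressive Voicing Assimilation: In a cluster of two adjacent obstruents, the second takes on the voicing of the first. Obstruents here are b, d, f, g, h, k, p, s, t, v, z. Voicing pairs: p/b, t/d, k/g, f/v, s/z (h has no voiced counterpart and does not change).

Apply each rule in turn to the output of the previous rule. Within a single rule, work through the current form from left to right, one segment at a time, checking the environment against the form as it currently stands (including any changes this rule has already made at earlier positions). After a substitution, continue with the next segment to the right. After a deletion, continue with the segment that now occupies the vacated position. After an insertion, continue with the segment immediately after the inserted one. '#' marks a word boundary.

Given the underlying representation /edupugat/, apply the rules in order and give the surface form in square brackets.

[ezbhat]

1 Intervocalic Lenition: [edupugat] → [ezupuhat]
2 Medial Vowel Deletion: [ezupuhat] → [ezphat]
3 Labial Nasal Assimilation: no change — [ezphat]
4 Progressive Voicing Assimilation: [ezphat] → [ezbhat]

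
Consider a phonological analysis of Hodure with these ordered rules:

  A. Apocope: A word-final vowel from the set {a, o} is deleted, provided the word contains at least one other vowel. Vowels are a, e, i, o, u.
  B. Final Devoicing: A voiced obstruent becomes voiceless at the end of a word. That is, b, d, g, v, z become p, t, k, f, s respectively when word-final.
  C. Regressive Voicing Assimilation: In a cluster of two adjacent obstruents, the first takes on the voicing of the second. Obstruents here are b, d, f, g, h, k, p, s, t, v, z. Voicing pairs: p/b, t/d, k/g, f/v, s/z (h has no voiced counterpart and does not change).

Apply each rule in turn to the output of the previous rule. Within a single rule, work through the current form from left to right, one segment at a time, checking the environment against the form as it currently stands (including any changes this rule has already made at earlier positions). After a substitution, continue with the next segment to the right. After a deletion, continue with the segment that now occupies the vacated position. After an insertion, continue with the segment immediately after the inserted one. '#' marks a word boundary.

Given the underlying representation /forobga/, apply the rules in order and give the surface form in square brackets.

A Apocope: [forobga] → [forobg]
B Final Devoicing: [forobg] → [forobk]
C Regressive Voicing Assimilation: [forobk] → [foropk]

[foropk]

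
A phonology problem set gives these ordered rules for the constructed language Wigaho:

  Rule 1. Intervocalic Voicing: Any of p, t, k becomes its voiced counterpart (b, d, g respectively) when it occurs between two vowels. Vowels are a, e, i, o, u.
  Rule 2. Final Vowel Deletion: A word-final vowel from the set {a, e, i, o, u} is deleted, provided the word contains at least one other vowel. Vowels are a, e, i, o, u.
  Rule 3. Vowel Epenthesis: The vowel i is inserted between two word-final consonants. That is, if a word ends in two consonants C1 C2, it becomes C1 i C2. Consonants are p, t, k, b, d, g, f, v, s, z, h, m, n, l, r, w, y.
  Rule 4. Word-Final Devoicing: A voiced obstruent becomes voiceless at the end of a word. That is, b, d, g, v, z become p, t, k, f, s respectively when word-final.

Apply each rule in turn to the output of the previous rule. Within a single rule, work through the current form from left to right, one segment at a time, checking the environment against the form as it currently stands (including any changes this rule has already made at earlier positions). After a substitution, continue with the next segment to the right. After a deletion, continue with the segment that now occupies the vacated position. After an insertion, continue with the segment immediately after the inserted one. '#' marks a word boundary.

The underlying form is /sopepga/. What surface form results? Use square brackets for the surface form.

[sobepik]

Rule 1 Intervocalic Voicing: [sopepga] → [sobepga]
Rule 2 Final Vowel Deletion: [sobepga] → [sobepg]
Rule 3 Vowel Epenthesis: [sobepg] → [sobepig]
Rule 4 Word-Final Devoicing: [sobepig] → [sobepik]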